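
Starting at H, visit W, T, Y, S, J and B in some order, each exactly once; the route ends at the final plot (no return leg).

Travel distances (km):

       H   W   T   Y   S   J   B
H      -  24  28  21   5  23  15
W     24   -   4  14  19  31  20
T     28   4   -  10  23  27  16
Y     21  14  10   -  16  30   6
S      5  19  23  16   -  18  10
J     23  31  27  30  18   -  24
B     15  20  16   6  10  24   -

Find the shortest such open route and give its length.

There are 6! = 720 possible orderings.
H - W - T - Y - S - J - B: 24+4+10+16+18+24 = 96
H - W - T - Y - S - B - J: 24+4+10+16+10+24 = 88
H - W - T - Y - J - S - B: 24+4+10+30+18+10 = 96
H - W - T - Y - J - B - S: 24+4+10+30+24+10 = 102
H - W - T - Y - B - S - J: 24+4+10+6+10+18 = 72
H - W - T - Y - B - J - S: 24+4+10+6+24+18 = 86
H - W - T - S - Y - J - B: 24+4+23+16+30+24 = 121
H - W - T - S - Y - B - J: 24+4+23+16+6+24 = 97
… (712 more)
H - S - B - Y - W - T - J: 5+10+6+14+4+27 = 66  ← best
The minimum is 66.
One shortest path: H → S → B → Y → W → T → J.

Minimum one-way distance = 66 km.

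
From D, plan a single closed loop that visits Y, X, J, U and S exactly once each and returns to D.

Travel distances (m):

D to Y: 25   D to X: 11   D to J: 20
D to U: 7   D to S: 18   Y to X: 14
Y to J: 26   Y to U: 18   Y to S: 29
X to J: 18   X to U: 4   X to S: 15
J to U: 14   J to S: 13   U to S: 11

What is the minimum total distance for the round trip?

Shortest round trip = 82 m.

With 5 stops there are 5!/2 = 60 distinct round trips (a route and its reverse cost the same).
D → Y → X → J → U → S → D: 25+14+18+14+11+18 = 100
D → Y → X → J → S → U → D: 25+14+18+13+11+7 = 88
D → Y → X → U → J → S → D: 25+14+4+14+13+18 = 88
D → Y → X → U → S → J → D: 25+14+4+11+13+20 = 87
D → Y → X → S → J → U → D: 25+14+15+13+14+7 = 88
D → Y → X → S → U → J → D: 25+14+15+11+14+20 = 99
D → Y → J → X → U → S → D: 25+26+18+4+11+18 = 102
D → Y → J → X → S → U → D: 25+26+18+15+11+7 = 102
D → Y → J → U → X → S → D: 25+26+14+4+15+18 = 102
D → Y → J → U → S → X → D: 25+26+14+11+15+11 = 102
D → Y → J → S → X → U → D: 25+26+13+15+4+7 = 90
D → Y → J → S → U → X → D: 25+26+13+11+4+11 = 90
D → Y → U → X → J → S → D: 25+18+4+18+13+18 = 96
D → Y → U → X → S → J → D: 25+18+4+15+13+20 = 95
… (46 more)
D → X → Y → J → S → U → D: 11+14+26+13+11+7 = 82  ← best
The minimum is 82.
One optimal route: D → X → Y → J → S → U → D (or its reverse).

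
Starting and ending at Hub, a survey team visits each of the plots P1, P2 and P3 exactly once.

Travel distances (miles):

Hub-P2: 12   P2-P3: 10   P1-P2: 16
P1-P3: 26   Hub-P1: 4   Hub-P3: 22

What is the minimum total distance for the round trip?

52 miles — the shortest possible round trip.

Hub → P1 → P2 → P3 → Hub: 4+16+10+22 = 52
Hub → P1 → P3 → P2 → Hub: 4+26+10+12 = 52
Hub → P2 → P1 → P3 → Hub: 12+16+26+22 = 76
The minimum is 52.
One optimal route: Hub → P1 → P2 → P3 → Hub (or its reverse).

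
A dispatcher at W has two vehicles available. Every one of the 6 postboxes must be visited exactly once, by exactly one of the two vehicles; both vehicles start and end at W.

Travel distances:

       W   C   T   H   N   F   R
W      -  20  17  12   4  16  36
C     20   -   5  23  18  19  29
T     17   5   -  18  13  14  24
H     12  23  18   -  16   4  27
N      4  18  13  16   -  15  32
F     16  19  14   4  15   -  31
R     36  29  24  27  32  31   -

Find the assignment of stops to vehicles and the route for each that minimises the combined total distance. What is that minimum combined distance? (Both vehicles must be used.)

Check every non-empty split of the stops between the two vehicles; for each half take its own optimal tour:
  {C} + {T, H, N, F, R}: 40 + 88 = 128
  {T} + {C, H, N, F, R}: 34 + 98 = 132
  {C, T} + {H, N, F, R}: 42 + 83 = 125
  {H} + {C, T, N, F, R}: 24 + 98 = 122
  {C, H} + {T, N, F, R}: 55 + 88 = 143
  {T, H} + {C, N, F, R}: 47 + 98 = 145
  … (31 splits in total)
  {N} + {C, T, H, F, R}: 8 + 96 = 104  ← best
Best: vehicle 1 W → N → W = 8; vehicle 2 W → C → T → R → H → F → W = 96; combined 104.

104 — the smallest possible combined total.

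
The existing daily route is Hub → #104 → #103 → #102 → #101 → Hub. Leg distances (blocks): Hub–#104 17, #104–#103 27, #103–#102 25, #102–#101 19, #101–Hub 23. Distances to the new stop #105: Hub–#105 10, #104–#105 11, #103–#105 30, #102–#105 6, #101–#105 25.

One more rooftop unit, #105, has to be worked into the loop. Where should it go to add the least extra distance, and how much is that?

Insertion cost between consecutive stops i–j is d(i,#105) + d(#105,j) − d(i,j):
  between Hub and #104: 10 + 11 − 17 = 4
  between #104 and #103: 11 + 30 − 27 = 14
  between #103 and #102: 30 + 6 − 25 = 11
  between #102 and #101: 6 + 25 − 19 = 12
  between #101 and Hub: 25 + 10 − 23 = 12
Cheapest insertion is between Hub and #104, adding 4.
New total = 111 + 4 = 115.

Adding 4 blocks by placing #105 on the Hub–#104 leg.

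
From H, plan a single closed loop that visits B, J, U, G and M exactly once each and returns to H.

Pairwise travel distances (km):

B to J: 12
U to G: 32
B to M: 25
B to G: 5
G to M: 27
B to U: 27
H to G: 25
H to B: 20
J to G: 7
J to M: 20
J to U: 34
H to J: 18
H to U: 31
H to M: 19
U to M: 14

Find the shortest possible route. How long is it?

H → B → J → U → G → M → H: 20+12+34+32+27+19 = 144
H → B → J → U → M → G → H: 20+12+34+14+27+25 = 132
H → B → J → G → U → M → H: 20+12+7+32+14+19 = 104
H → B → J → G → M → U → H: 20+12+7+27+14+31 = 111
H → B → J → M → U → G → H: 20+12+20+14+32+25 = 123
H → B → J → M → G → U → H: 20+12+20+27+32+31 = 142
H → B → U → J → G → M → H: 20+27+34+7+27+19 = 134
H → B → U → J → M → G → H: 20+27+34+20+27+25 = 153
H → B → U → G → J → M → H: 20+27+32+7+20+19 = 125
H → B → U → G → M → J → H: 20+27+32+27+20+18 = 144
H → B → U → M → J → G → H: 20+27+14+20+7+25 = 113
H → B → U → M → G → J → H: 20+27+14+27+7+18 = 113
H → B → G → J → U → M → H: 20+5+7+34+14+19 = 99
H → B → G → J → M → U → H: 20+5+7+20+14+31 = 97
… (46 more)
H → J → G → B → U → M → H: 18+7+5+27+14+19 = 90  ← best
The minimum is 90.
One optimal route: H → J → G → B → U → M → H (or its reverse).

Minimum total distance: 90 km.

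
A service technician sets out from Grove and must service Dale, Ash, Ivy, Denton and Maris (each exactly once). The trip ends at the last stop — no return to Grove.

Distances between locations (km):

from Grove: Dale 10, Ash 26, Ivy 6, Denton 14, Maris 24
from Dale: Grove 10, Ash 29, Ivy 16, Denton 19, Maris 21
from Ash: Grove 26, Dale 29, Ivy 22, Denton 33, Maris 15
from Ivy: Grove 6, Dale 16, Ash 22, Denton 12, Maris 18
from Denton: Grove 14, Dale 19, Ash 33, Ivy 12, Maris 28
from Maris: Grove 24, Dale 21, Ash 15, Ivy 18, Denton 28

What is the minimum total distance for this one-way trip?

There are 5! = 120 possible orderings.
Grove - Dale - Ash - Ivy - Denton - Maris: 10+29+22+12+28 = 101
Grove - Dale - Ash - Ivy - Maris - Denton: 10+29+22+18+28 = 107
Grove - Dale - Ash - Denton - Ivy - Maris: 10+29+33+12+18 = 102
Grove - Dale - Ash - Denton - Maris - Ivy: 10+29+33+28+18 = 118
Grove - Dale - Ash - Maris - Ivy - Denton: 10+29+15+18+12 = 84
Grove - Dale - Ash - Maris - Denton - Ivy: 10+29+15+28+12 = 94
Grove - Dale - Ivy - Ash - Denton - Maris: 10+16+22+33+28 = 109
Grove - Dale - Ivy - Ash - Maris - Denton: 10+16+22+15+28 = 91
Grove - Dale - Ivy - Denton - Ash - Maris: 10+16+12+33+15 = 86
Grove - Dale - Ivy - Denton - Maris - Ash: 10+16+12+28+15 = 81
Grove - Dale - Ivy - Maris - Ash - Denton: 10+16+18+15+33 = 92
Grove - Dale - Ivy - Maris - Denton - Ash: 10+16+18+28+33 = 105
Grove - Dale - Denton - Ash - Ivy - Maris: 10+19+33+22+18 = 102
Grove - Dale - Denton - Ash - Maris - Ivy: 10+19+33+15+18 = 95
… (106 more)
Grove - Ivy - Denton - Dale - Maris - Ash: 6+12+19+21+15 = 73  ← best
The minimum is 73.
One shortest path: Grove → Ivy → Denton → Dale → Maris → Ash.

Shortest open route: 73 km.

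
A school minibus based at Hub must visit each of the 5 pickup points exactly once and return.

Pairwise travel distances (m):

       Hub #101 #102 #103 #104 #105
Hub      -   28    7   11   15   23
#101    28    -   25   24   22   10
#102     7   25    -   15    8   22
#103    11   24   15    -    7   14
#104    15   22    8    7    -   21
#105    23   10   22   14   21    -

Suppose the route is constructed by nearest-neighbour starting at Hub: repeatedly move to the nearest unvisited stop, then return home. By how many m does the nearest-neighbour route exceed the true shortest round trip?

2 m longer than the optimal tour.

Hub: #102=7, #103=11, #104=15, #105=23, #101=28 ⇒ #102
#102: #104=8, #103=15, #105=22, #101=25 ⇒ #104
#104: #103=7, #105=21, #101=22 ⇒ #103
#103: #105=14, #101=24 ⇒ #105
#105: #101=10 ⇒ #101
NN route Hub → #102 → #104 → #103 → #105 → #101 → Hub costs 74.
Optimal: Hub → #102 → #104 → #101 → #105 → #103 → Hub costs 72 (by enumerating all 60 distinct tours).
Excess = 74 − 72 = 2.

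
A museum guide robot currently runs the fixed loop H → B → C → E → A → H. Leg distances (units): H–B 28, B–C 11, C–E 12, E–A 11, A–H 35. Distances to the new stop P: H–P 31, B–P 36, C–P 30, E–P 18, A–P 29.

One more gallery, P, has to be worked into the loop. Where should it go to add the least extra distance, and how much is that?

+25 — insert P between A and H.

Insertion cost between consecutive stops i–j is d(i,P) + d(P,j) − d(i,j):
  between H and B: 31 + 36 − 28 = 39
  between B and C: 36 + 30 − 11 = 55
  between C and E: 30 + 18 − 12 = 36
  between E and A: 18 + 29 − 11 = 36
  between A and H: 29 + 31 − 35 = 25
Cheapest insertion is between A and H, adding 25.
New total = 97 + 25 = 122.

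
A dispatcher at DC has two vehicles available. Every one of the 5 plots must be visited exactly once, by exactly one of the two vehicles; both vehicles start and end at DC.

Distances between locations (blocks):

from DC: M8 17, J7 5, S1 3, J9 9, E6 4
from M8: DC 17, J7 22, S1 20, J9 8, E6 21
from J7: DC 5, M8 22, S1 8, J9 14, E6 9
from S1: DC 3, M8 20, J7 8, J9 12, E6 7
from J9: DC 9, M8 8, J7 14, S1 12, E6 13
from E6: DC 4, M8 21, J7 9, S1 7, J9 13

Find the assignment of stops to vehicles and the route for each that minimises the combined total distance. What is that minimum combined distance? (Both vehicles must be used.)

58 blocks — the smallest possible combined total.

Try each way of splitting the stops between the two vehicles (each non-empty) and, for each split, find the best tour for each vehicle:
  {M8} + {J7, S1, J9, E6}: 34 + 42 = 76
  {J7} + {M8, S1, J9, E6}: 10 + 48 = 58
  {M8, J7} + {S1, J9, E6}: 44 + 32 = 76
  {S1} + {M8, J7, J9, E6}: 6 + 52 = 58
  {M8, S1} + {J7, J9, E6}: 40 + 36 = 76
  {J7, S1} + {M8, J9, E6}: 16 + 42 = 58
  … (15 splits in total)
Best: vehicle 1 DC → J7 → DC = 10; vehicle 2 DC → M8 → J9 → S1 → E6 → DC = 48; combined 58.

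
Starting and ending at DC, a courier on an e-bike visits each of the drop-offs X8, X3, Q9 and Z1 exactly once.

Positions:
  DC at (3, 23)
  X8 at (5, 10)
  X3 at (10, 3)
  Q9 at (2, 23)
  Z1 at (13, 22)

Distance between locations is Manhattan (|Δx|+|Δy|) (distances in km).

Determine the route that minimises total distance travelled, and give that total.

Minimum total distance: 62 km.

With 4 stops there are 4!/2 = 12 distinct round trips (a route and its reverse cost the same).
DC - X8 - X3 - Q9 - Z1 - DC: 15+12+28+12+11 = 78
DC - X8 - X3 - Z1 - Q9 - DC: 15+12+22+12+1 = 62
DC - X8 - Q9 - X3 - Z1 - DC: 15+16+28+22+11 = 92
DC - X8 - Q9 - Z1 - X3 - DC: 15+16+12+22+27 = 92
DC - X8 - Z1 - X3 - Q9 - DC: 15+20+22+28+1 = 86
DC - X8 - Z1 - Q9 - X3 - DC: 15+20+12+28+27 = 102
DC - X3 - X8 - Q9 - Z1 - DC: 27+12+16+12+11 = 78
DC - X3 - X8 - Z1 - Q9 - DC: 27+12+20+12+1 = 72
DC - X3 - Q9 - X8 - Z1 - DC: 27+28+16+20+11 = 102
DC - X3 - Z1 - X8 - Q9 - DC: 27+22+20+16+1 = 86
DC - Q9 - X8 - X3 - Z1 - DC: 1+16+12+22+11 = 62
DC - Q9 - X3 - X8 - Z1 - DC: 1+28+12+20+11 = 72
The minimum is 62.
One optimal route: DC → X8 → X3 → Z1 → Q9 → DC (or its reverse).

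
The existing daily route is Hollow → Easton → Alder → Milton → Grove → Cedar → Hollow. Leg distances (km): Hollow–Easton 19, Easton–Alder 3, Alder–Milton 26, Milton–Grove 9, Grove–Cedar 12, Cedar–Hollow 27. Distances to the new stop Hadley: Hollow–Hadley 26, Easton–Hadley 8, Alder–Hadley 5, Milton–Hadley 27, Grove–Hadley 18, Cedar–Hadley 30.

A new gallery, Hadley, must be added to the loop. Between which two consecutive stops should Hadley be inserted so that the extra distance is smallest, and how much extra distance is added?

Insertion cost between consecutive stops i–j is d(i,Hadley) + d(Hadley,j) − d(i,j):
  between Hollow and Easton: 26 + 8 − 19 = 15
  between Easton and Alder: 8 + 5 − 3 = 10
  between Alder and Milton: 5 + 27 − 26 = 6
  between Milton and Grove: 27 + 18 − 9 = 36
  between Grove and Cedar: 18 + 30 − 12 = 36
  between Cedar and Hollow: 30 + 26 − 27 = 29
Cheapest insertion is between Alder and Milton, adding 6.
New total = 96 + 6 = 102.

+6 km — insert Hadley between Alder and Milton.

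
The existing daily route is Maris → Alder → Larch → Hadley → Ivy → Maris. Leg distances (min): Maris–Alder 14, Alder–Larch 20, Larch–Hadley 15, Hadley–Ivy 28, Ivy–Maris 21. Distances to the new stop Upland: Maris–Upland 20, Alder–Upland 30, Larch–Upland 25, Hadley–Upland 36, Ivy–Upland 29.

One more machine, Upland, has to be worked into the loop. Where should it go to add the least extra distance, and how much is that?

Insertion cost between consecutive stops i–j is d(i,Upland) + d(Upland,j) − d(i,j):
  between Maris and Alder: 20 + 30 − 14 = 36
  between Alder and Larch: 30 + 25 − 20 = 35
  between Larch and Hadley: 25 + 36 − 15 = 46
  between Hadley and Ivy: 36 + 29 − 28 = 37
  between Ivy and Maris: 29 + 20 − 21 = 28
Cheapest insertion is between Ivy and Maris, adding 28.
New total = 98 + 28 = 126.

Adding 28 min by placing Upland on the Ivy–Maris leg.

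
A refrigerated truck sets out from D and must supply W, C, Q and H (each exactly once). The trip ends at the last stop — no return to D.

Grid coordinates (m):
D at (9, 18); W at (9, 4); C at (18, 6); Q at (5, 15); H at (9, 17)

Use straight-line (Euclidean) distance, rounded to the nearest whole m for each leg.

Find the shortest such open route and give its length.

Shortest open route: 26 m.

There are 4! = 24 possible orderings.
D→W→C→Q→H: 14+9+16+4 = 43
D→W→C→H→Q: 14+9+14+4 = 41
D→W→Q→C→H: 14+12+16+14 = 56
D→W→Q→H→C: 14+12+4+14 = 44
D→W→H→C→Q: 14+13+14+16 = 57
D→W→H→Q→C: 14+13+4+16 = 47
D→C→W→Q→H: 15+9+12+4 = 40
D→C→W→H→Q: 15+9+13+4 = 41
D→C→Q→W→H: 15+16+12+13 = 56
D→C→Q→H→W: 15+16+4+13 = 48
D→C→H→W→Q: 15+14+13+12 = 54
D→C→H→Q→W: 15+14+4+12 = 45
D→Q→W→C→H: 5+12+9+14 = 40
D→Q→W→H→C: 5+12+13+14 = 44
… (10 more)
D→H→Q→W→C: 1+4+12+9 = 26  ← best
The minimum is 26.
One shortest path: D → H → Q → W → C.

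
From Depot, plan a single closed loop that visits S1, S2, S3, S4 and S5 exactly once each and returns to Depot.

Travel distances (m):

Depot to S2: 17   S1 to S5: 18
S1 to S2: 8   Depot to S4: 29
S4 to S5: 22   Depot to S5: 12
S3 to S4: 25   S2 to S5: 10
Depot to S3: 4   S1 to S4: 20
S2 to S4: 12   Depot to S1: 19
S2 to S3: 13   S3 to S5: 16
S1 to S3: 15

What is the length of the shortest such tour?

Shortest round trip = 73 m.

Depot - S1 - S2 - S3 - S4 - S5 - Depot: 19+8+13+25+22+12 = 99
Depot - S1 - S2 - S3 - S5 - S4 - Depot: 19+8+13+16+22+29 = 107
Depot - S1 - S2 - S4 - S3 - S5 - Depot: 19+8+12+25+16+12 = 92
Depot - S1 - S2 - S4 - S5 - S3 - Depot: 19+8+12+22+16+4 = 81
Depot - S1 - S2 - S5 - S3 - S4 - Depot: 19+8+10+16+25+29 = 107
Depot - S1 - S2 - S5 - S4 - S3 - Depot: 19+8+10+22+25+4 = 88
Depot - S1 - S3 - S2 - S4 - S5 - Depot: 19+15+13+12+22+12 = 93
Depot - S1 - S3 - S2 - S5 - S4 - Depot: 19+15+13+10+22+29 = 108
Depot - S1 - S3 - S4 - S2 - S5 - Depot: 19+15+25+12+10+12 = 93
Depot - S1 - S3 - S4 - S5 - S2 - Depot: 19+15+25+22+10+17 = 108
Depot - S1 - S3 - S5 - S2 - S4 - Depot: 19+15+16+10+12+29 = 101
Depot - S1 - S3 - S5 - S4 - S2 - Depot: 19+15+16+22+12+17 = 101
Depot - S1 - S4 - S2 - S3 - S5 - Depot: 19+20+12+13+16+12 = 92
Depot - S1 - S4 - S2 - S5 - S3 - Depot: 19+20+12+10+16+4 = 81
… (46 more)
Depot - S3 - S1 - S2 - S4 - S5 - Depot: 4+15+8+12+22+12 = 73  ← best
The minimum is 73.
One optimal route: Depot → S3 → S1 → S2 → S4 → S5 → Depot (or its reverse).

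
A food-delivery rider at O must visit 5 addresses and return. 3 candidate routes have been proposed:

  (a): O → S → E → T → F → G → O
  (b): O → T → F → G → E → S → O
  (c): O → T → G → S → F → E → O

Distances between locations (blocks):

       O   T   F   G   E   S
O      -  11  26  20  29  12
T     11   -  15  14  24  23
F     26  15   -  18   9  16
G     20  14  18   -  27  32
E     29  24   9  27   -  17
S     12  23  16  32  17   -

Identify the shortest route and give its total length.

100 blocks — (b) is the shortest.

(a): 12 + 17 + 24 + 15 + 18 + 20 = 106
(b): 11 + 15 + 18 + 27 + 17 + 12 = 100
(c): 11 + 14 + 32 + 16 + 9 + 29 = 111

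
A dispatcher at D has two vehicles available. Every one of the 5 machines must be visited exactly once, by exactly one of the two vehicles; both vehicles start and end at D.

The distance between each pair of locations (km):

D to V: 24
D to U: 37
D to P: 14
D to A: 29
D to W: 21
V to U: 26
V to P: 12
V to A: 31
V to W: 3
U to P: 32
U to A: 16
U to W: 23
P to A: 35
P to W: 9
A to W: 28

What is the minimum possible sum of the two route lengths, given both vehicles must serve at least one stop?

123 km — the smallest possible combined total.

There are 2^4 − 1 = 15 ways to divide the 5 stops into two non-empty groups. For each, the best each vehicle can do is its own shortest tour through its group:
  {V} + {U, P, A, W}: 48 + 91 = 139
  {U} + {V, P, A, W}: 74 + 86 = 160
  {V, U} + {P, A, W}: 87 + 80 = 167
  {P} + {V, U, A, W}: 28 + 95 = 123
  {V, P} + {U, A, W}: 50 + 89 = 139
  {U, P} + {V, A, W}: 83 + 84 = 167
  … (15 splits in total)
Best: vehicle 1 D → P → D = 28; vehicle 2 D → V → W → U → A → D = 95; combined 123.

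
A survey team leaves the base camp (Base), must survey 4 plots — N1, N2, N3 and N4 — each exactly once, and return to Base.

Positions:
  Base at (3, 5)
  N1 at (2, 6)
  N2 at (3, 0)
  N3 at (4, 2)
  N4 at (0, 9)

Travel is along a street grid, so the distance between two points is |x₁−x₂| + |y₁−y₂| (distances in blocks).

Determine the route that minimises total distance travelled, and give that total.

Minimum total distance: 26 blocks.

With 4 stops there are 4!/2 = 12 distinct round trips (a route and its reverse cost the same).
Base → N1 → N2 → N3 → N4 → Base: 2+7+3+11+7 = 30
Base → N1 → N2 → N4 → N3 → Base: 2+7+12+11+4 = 36
Base → N1 → N3 → N2 → N4 → Base: 2+6+3+12+7 = 30
Base → N1 → N3 → N4 → N2 → Base: 2+6+11+12+5 = 36
Base → N1 → N4 → N2 → N3 → Base: 2+5+12+3+4 = 26
Base → N1 → N4 → N3 → N2 → Base: 2+5+11+3+5 = 26
Base → N2 → N1 → N3 → N4 → Base: 5+7+6+11+7 = 36
Base → N2 → N1 → N4 → N3 → Base: 5+7+5+11+4 = 32
Base → N2 → N3 → N1 → N4 → Base: 5+3+6+5+7 = 26
Base → N2 → N4 → N1 → N3 → Base: 5+12+5+6+4 = 32
Base → N3 → N1 → N2 → N4 → Base: 4+6+7+12+7 = 36
Base → N3 → N2 → N1 → N4 → Base: 4+3+7+5+7 = 26
The minimum is 26.
One optimal route: Base → N1 → N4 → N2 → N3 → Base (or its reverse).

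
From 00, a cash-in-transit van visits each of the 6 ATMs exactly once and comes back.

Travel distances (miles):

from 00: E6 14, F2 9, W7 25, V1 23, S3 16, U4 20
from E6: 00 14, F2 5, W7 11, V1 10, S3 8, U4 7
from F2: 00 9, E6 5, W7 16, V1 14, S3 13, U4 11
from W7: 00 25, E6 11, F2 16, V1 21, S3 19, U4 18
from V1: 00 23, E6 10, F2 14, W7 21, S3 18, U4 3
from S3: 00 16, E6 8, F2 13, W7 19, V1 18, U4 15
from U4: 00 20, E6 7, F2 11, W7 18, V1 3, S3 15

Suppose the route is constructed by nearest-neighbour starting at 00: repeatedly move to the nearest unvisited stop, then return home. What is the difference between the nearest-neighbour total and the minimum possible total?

From 00: F2=9, E6=14, S3=16, U4=20, V1=23, W7=25 → choose F2 (9).
From F2: E6=5, U4=11, S3=13, V1=14, W7=16 → choose E6 (5).
From E6: U4=7, S3=8, V1=10, W7=11 → choose U4 (7).
From U4: V1=3, S3=15, W7=18 → choose V1 (3).
From V1: S3=18, W7=21 → choose S3 (18).
From S3: W7=19 → choose W7 (19).
NN route 00 → F2 → E6 → U4 → V1 → S3 → W7 → 00 costs 86.
Optimal: 00 → F2 → V1 → U4 → E6 → W7 → S3 → 00 costs 79 (by enumerating all 360 distinct tours).
Excess = 86 − 79 = 7.

Excess over optimum: 7 miles.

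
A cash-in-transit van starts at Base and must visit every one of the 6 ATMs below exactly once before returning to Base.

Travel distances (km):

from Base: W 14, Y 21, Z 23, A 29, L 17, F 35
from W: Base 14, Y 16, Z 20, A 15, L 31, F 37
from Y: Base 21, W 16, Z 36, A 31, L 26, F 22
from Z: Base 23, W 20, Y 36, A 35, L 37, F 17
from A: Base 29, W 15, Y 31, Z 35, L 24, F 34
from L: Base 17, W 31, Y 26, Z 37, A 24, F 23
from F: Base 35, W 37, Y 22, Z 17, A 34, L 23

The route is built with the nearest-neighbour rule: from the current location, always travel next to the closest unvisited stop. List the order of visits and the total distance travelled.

150 km along Base → W → A → L → F → Z → Y → Base.

At Base the remaining stops are W 14, L 17, Y 21, Z 23, A 29, F 35; go to W.
At W the remaining stops are A 15, Y 16, Z 20, L 31, F 37; go to A.
At A the remaining stops are L 24, Y 31, F 34, Z 35; go to L.
At L the remaining stops are F 23, Y 26, Z 37; go to F.
At F the remaining stops are Z 17, Y 22; go to Z.
At Z the remaining stops are Y 36; go to Y.
Return Y→Base: 21.
Total = 14 + 15 + 24 + 23 + 17 + 36 + 21 = 150.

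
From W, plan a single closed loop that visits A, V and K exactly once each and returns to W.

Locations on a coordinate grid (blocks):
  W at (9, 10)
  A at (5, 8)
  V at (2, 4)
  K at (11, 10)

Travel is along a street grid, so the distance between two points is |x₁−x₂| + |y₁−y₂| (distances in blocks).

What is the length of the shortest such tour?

With 3 stops there are 3!/2 = 3 distinct round trips (a route and its reverse cost the same).
W→A→V→K→W: 6+7+15+2 = 30
W→A→K→V→W: 6+8+15+13 = 42
W→V→A→K→W: 13+7+8+2 = 30
The minimum is 30.
One optimal route: W → A → V → K → W (or its reverse).

Shortest round trip = 30 blocks.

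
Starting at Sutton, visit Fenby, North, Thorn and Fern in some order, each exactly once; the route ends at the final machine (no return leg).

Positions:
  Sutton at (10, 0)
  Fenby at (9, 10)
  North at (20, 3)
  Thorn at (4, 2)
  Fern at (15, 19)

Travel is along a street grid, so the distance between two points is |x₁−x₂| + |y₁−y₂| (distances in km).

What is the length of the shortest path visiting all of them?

There are 4! = 24 possible orderings.
Sutton→Fenby→North→Thorn→Fern: 11+18+17+28 = 74
Sutton→Fenby→North→Fern→Thorn: 11+18+21+28 = 78
Sutton→Fenby→Thorn→North→Fern: 11+13+17+21 = 62
Sutton→Fenby→Thorn→Fern→North: 11+13+28+21 = 73
Sutton→Fenby→Fern→North→Thorn: 11+15+21+17 = 64
Sutton→Fenby→Fern→Thorn→North: 11+15+28+17 = 71
Sutton→North→Fenby→Thorn→Fern: 13+18+13+28 = 72
Sutton→North→Fenby→Fern→Thorn: 13+18+15+28 = 74
Sutton→North→Thorn→Fenby→Fern: 13+17+13+15 = 58
Sutton→North→Thorn→Fern→Fenby: 13+17+28+15 = 73
Sutton→North→Fern→Fenby→Thorn: 13+21+15+13 = 62
Sutton→North→Fern→Thorn→Fenby: 13+21+28+13 = 75
Sutton→Thorn→Fenby→North→Fern: 8+13+18+21 = 60
Sutton→Thorn→Fenby→Fern→North: 8+13+15+21 = 57
… (10 more)
The minimum is 57.
One shortest path: Sutton → Thorn → Fenby → Fern → North.

57 km — the minimum one-way total.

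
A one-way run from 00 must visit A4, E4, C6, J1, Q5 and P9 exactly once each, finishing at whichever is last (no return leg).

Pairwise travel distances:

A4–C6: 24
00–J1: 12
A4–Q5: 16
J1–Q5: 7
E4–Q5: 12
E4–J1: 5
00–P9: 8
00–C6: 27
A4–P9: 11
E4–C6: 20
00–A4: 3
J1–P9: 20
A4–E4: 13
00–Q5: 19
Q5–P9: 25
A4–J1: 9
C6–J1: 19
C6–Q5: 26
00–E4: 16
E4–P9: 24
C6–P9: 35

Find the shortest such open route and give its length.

There are 6! = 720 possible orderings.
00 - A4 - E4 - C6 - J1 - Q5 - P9: 3+13+20+19+7+25 = 87
00 - A4 - E4 - C6 - J1 - P9 - Q5: 3+13+20+19+20+25 = 100
00 - A4 - E4 - C6 - Q5 - J1 - P9: 3+13+20+26+7+20 = 89
00 - A4 - E4 - C6 - Q5 - P9 - J1: 3+13+20+26+25+20 = 107
00 - A4 - E4 - C6 - P9 - J1 - Q5: 3+13+20+35+20+7 = 98
00 - A4 - E4 - C6 - P9 - Q5 - J1: 3+13+20+35+25+7 = 103
00 - A4 - E4 - J1 - C6 - Q5 - P9: 3+13+5+19+26+25 = 91
00 - A4 - E4 - J1 - C6 - P9 - Q5: 3+13+5+19+35+25 = 100
… (712 more)
00 - P9 - A4 - J1 - Q5 - E4 - C6: 8+11+9+7+12+20 = 67  ← best
The minimum is 67.
One shortest path: 00 → P9 → A4 → J1 → Q5 → E4 → C6.

67 — the minimum one-way total.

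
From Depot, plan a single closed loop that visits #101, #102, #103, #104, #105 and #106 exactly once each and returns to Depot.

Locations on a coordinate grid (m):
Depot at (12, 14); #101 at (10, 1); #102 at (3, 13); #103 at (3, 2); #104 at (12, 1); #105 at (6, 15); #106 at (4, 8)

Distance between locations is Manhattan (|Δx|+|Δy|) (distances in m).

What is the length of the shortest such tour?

With 6 stops there are 6!/2 = 360 distinct round trips (a route and its reverse cost the same).
Depot → #101 → #102 → #103 → #104 → #105 → #106 → Depot: 15+19+11+10+20+9+14 = 98
Depot → #101 → #102 → #103 → #104 → #106 → #105 → Depot: 15+19+11+10+15+9+7 = 86
Depot → #101 → #102 → #103 → #105 → #104 → #106 → Depot: 15+19+11+16+20+15+14 = 110
Depot → #101 → #102 → #103 → #105 → #106 → #104 → Depot: 15+19+11+16+9+15+13 = 98
Depot → #101 → #102 → #103 → #106 → #104 → #105 → Depot: 15+19+11+7+15+20+7 = 94
Depot → #101 → #102 → #103 → #106 → #105 → #104 → Depot: 15+19+11+7+9+20+13 = 94
Depot → #101 → #102 → #104 → #103 → #105 → #106 → Depot: 15+19+21+10+16+9+14 = 104
Depot → #101 → #102 → #104 → #103 → #106 → #105 → Depot: 15+19+21+10+7+9+7 = 88
… (352 more)
Depot → #104 → #101 → #103 → #106 → #102 → #105 → Depot: 13+2+8+7+6+5+7 = 48  ← best
The minimum is 48.
One optimal route: Depot → #104 → #101 → #103 → #106 → #102 → #105 → Depot (or its reverse).

Minimum total distance: 48 m.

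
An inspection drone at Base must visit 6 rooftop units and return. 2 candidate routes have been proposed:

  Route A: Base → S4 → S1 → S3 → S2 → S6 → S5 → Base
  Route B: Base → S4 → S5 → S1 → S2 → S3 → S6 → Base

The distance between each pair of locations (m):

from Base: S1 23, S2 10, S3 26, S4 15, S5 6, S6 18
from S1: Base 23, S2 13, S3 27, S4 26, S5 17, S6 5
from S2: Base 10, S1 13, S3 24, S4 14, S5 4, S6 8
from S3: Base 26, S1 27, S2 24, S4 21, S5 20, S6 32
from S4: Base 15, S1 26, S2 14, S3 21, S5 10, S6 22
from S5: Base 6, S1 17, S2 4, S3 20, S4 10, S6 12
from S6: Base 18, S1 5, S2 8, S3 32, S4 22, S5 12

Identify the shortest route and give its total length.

Route A: 15 + 26 + 27 + 24 + 8 + 12 + 6 = 118
Route B: 15 + 10 + 17 + 13 + 24 + 32 + 18 = 129

Shortest is Route A, total 118 m.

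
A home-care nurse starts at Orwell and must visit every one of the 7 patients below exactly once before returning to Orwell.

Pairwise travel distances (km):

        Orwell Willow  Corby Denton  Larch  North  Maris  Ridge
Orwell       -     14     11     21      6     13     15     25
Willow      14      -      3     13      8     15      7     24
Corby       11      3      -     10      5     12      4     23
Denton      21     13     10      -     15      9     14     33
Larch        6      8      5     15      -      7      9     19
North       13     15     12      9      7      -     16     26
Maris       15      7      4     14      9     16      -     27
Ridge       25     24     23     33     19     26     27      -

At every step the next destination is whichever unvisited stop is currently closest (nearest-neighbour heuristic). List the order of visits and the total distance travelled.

From Orwell: distances to unvisited — Larch=6, Corby=11, North=13, Willow=14, Maris=15, Denton=21, Ridge=25. Nearest is Larch (6).
From Larch: distances to unvisited — Corby=5, North=7, Willow=8, Maris=9, Denton=15, Ridge=19. Nearest is Corby (5).
From Corby: distances to unvisited — Willow=3, Maris=4, Denton=10, North=12, Ridge=23. Nearest is Willow (3).
From Willow: distances to unvisited — Maris=7, Denton=13, North=15, Ridge=24. Nearest is Maris (7).
From Maris: distances to unvisited — Denton=14, North=16, Ridge=27. Nearest is Denton (14).
From Denton: distances to unvisited — North=9, Ridge=33. Nearest is North (9).
From North: distances to unvisited — Ridge=26. Nearest is Ridge (26).
Return Ridge→Orwell: 25.
Total = 6 + 5 + 3 + 7 + 14 + 9 + 26 + 25 = 95.

Total distance 95 km via the nearest-neighbour route Orwell → Larch → Corby → Willow → Maris → Denton → North → Ridge → Orwell.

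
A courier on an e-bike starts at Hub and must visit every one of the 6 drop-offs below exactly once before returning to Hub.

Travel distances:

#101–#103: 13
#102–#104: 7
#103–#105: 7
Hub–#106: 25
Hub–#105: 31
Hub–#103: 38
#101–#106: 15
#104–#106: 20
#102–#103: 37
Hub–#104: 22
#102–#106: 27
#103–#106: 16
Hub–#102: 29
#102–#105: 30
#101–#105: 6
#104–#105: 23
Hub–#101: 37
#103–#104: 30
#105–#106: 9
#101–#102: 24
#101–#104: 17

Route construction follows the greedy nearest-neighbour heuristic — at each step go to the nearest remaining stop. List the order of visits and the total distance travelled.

107 along Hub → #104 → #102 → #101 → #105 → #103 → #106 → Hub.

At Hub the remaining stops are #104 22, #106 25, #102 29, #105 31, #101 37, #103 38; go to #104.
At #104 the remaining stops are #102 7, #101 17, #106 20, #105 23, #103 30; go to #102.
At #102 the remaining stops are #101 24, #106 27, #105 30, #103 37; go to #101.
At #101 the remaining stops are #105 6, #103 13, #106 15; go to #105.
At #105 the remaining stops are #103 7, #106 9; go to #103.
At #103 the remaining stops are #106 16; go to #106.
Return #106→Hub: 25.
Total = 22 + 7 + 24 + 6 + 7 + 16 + 25 = 107.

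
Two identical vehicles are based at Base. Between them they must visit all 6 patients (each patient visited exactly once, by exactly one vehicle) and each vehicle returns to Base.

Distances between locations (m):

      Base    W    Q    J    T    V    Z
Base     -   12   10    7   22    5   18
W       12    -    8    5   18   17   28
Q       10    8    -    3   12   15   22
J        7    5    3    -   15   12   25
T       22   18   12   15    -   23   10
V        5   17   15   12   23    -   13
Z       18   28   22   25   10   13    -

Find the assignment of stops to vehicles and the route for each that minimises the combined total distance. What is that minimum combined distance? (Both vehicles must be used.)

Minimum combined distance: 70 m.

There are 2^5 − 1 = 31 ways to divide the 6 stops into two non-empty groups. For each, the best each vehicle can do is its own shortest tour through its group:
  {W} + {Q, J, T, V, Z}: 24 + 50 = 74
  {Q} + {W, J, T, V, Z}: 20 + 58 = 78
  {W, Q} + {J, T, V, Z}: 30 + 50 = 80
  {J} + {W, Q, T, V, Z}: 14 + 60 = 74
  {W, J} + {Q, T, V, Z}: 24 + 50 = 74
  {Q, J} + {W, T, V, Z}: 20 + 58 = 78
  … (31 splits in total)
  {V} + {W, Q, J, T, Z}: 10 + 60 = 70  ← best
Best: vehicle 1 Base → V → Base = 10; vehicle 2 Base → W → J → Q → T → Z → Base = 60; combined 70.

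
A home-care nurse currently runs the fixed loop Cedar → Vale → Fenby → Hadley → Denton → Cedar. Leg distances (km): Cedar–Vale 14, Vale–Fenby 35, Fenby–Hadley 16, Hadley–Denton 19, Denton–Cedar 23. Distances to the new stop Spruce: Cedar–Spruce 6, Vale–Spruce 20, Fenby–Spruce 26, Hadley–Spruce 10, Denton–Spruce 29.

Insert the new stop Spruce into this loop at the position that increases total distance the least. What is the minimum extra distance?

Adding 11 km by placing Spruce on the Vale–Fenby leg.

Insertion cost between consecutive stops i–j is d(i,Spruce) + d(Spruce,j) − d(i,j):
  between Cedar and Vale: 6 + 20 − 14 = 12
  between Vale and Fenby: 20 + 26 − 35 = 11
  between Fenby and Hadley: 26 + 10 − 16 = 20
  between Hadley and Denton: 10 + 29 − 19 = 20
  between Denton and Cedar: 29 + 6 − 23 = 12
Cheapest insertion is between Vale and Fenby, adding 11.
New total = 107 + 11 = 118.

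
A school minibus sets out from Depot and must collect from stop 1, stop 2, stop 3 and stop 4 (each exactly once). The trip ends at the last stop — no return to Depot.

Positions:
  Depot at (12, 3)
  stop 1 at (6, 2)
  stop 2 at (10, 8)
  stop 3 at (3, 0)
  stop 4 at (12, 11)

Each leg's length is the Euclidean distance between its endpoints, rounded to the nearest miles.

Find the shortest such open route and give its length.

Shortest open route: 23 miles.

There are 4! = 24 possible orderings.
Depot → stop 1 → stop 2 → stop 3 → stop 4: 6+7+11+14 = 38
Depot → stop 1 → stop 2 → stop 4 → stop 3: 6+7+4+14 = 31
Depot → stop 1 → stop 3 → stop 2 → stop 4: 6+4+11+4 = 25
Depot → stop 1 → stop 3 → stop 4 → stop 2: 6+4+14+4 = 28
Depot → stop 1 → stop 4 → stop 2 → stop 3: 6+11+4+11 = 32
Depot → stop 1 → stop 4 → stop 3 → stop 2: 6+11+14+11 = 42
Depot → stop 2 → stop 1 → stop 3 → stop 4: 5+7+4+14 = 30
Depot → stop 2 → stop 1 → stop 4 → stop 3: 5+7+11+14 = 37
Depot → stop 2 → stop 3 → stop 1 → stop 4: 5+11+4+11 = 31
Depot → stop 2 → stop 3 → stop 4 → stop 1: 5+11+14+11 = 41
Depot → stop 2 → stop 4 → stop 1 → stop 3: 5+4+11+4 = 24
Depot → stop 2 → stop 4 → stop 3 → stop 1: 5+4+14+4 = 27
Depot → stop 3 → stop 1 → stop 2 → stop 4: 9+4+7+4 = 24
Depot → stop 3 → stop 1 → stop 4 → stop 2: 9+4+11+4 = 28
… (10 more)
Depot → stop 4 → stop 2 → stop 1 → stop 3: 8+4+7+4 = 23  ← best
The minimum is 23.
One shortest path: Depot → stop 4 → stop 2 → stop 1 → stop 3.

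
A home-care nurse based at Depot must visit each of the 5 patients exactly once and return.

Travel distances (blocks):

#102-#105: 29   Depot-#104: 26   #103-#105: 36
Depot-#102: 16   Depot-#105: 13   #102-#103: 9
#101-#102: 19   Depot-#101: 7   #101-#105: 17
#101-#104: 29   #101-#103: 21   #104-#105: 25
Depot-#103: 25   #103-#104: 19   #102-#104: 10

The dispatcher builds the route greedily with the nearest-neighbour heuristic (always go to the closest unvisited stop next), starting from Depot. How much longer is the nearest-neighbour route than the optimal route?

Depot: #101=7, #105=13, #102=16, #103=25, #104=26 ⇒ #101
#101: #105=17, #102=19, #103=21, #104=29 ⇒ #105
#105: #104=25, #102=29, #103=36 ⇒ #104
#104: #102=10, #103=19 ⇒ #102
#102: #103=9 ⇒ #103
NN route Depot → #101 → #105 → #104 → #102 → #103 → Depot costs 93.
Optimal: Depot → #101 → #103 → #102 → #104 → #105 → Depot costs 85 (by enumerating all 60 distinct tours).
Excess = 93 − 85 = 8.

Excess over optimum: 8 blocks.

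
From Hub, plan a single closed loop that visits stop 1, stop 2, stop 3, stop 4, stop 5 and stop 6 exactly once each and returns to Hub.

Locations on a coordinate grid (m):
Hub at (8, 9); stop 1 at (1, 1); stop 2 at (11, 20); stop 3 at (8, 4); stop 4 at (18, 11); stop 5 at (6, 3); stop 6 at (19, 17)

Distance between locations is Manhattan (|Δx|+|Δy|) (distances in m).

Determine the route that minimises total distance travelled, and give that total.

74 m — the shortest possible round trip.

Hub - stop 1 - stop 2 - stop 3 - stop 4 - stop 5 - stop 6 - Hub: 15+29+19+17+20+27+19 = 146
Hub - stop 1 - stop 2 - stop 3 - stop 4 - stop 6 - stop 5 - Hub: 15+29+19+17+7+27+8 = 122
Hub - stop 1 - stop 2 - stop 3 - stop 5 - stop 4 - stop 6 - Hub: 15+29+19+3+20+7+19 = 112
Hub - stop 1 - stop 2 - stop 3 - stop 5 - stop 6 - stop 4 - Hub: 15+29+19+3+27+7+12 = 112
Hub - stop 1 - stop 2 - stop 3 - stop 6 - stop 4 - stop 5 - Hub: 15+29+19+24+7+20+8 = 122
Hub - stop 1 - stop 2 - stop 3 - stop 6 - stop 5 - stop 4 - Hub: 15+29+19+24+27+20+12 = 146
Hub - stop 1 - stop 2 - stop 4 - stop 3 - stop 5 - stop 6 - Hub: 15+29+16+17+3+27+19 = 126
Hub - stop 1 - stop 2 - stop 4 - stop 3 - stop 6 - stop 5 - Hub: 15+29+16+17+24+27+8 = 136
… (352 more)
Hub - stop 1 - stop 5 - stop 3 - stop 2 - stop 6 - stop 4 - Hub: 15+7+3+19+11+7+12 = 74  ← best
The minimum is 74.
One optimal route: Hub → stop 1 → stop 5 → stop 3 → stop 2 → stop 6 → stop 4 → Hub (or its reverse).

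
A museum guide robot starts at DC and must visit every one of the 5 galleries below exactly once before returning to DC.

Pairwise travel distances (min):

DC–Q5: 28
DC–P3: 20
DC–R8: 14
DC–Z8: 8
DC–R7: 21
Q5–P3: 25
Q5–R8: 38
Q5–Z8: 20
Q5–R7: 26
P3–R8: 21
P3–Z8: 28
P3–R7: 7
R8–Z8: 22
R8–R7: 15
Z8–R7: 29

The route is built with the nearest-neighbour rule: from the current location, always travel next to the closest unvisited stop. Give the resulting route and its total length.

At DC the remaining stops are Z8 8, R8 14, P3 20, R7 21, Q5 28; go to Z8.
At Z8 the remaining stops are Q5 20, R8 22, P3 28, R7 29; go to Q5.
At Q5 the remaining stops are P3 25, R7 26, R8 38; go to P3.
At P3 the remaining stops are R7 7, R8 21; go to R7.
At R7 the remaining stops are R8 15; go to R8.
Return R8→DC: 14.
Total = 8 + 20 + 25 + 7 + 15 + 14 = 89.

89 min along DC → Z8 → Q5 → P3 → R7 → R8 → DC.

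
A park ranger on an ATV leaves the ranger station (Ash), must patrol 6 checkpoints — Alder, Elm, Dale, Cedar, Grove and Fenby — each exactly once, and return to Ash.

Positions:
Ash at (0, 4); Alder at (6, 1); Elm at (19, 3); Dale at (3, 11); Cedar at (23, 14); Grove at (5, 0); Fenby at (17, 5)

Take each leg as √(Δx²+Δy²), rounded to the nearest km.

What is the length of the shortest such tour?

62 km — the shortest possible round trip.

Ash → Alder → Elm → Dale → Cedar → Grove → Fenby → Ash: 7+13+18+20+23+13+17 = 111
Ash → Alder → Elm → Dale → Cedar → Fenby → Grove → Ash: 7+13+18+20+11+13+6 = 88
Ash → Alder → Elm → Dale → Grove → Cedar → Fenby → Ash: 7+13+18+11+23+11+17 = 100
Ash → Alder → Elm → Dale → Grove → Fenby → Cedar → Ash: 7+13+18+11+13+11+25 = 98
Ash → Alder → Elm → Dale → Fenby → Cedar → Grove → Ash: 7+13+18+15+11+23+6 = 93
Ash → Alder → Elm → Dale → Fenby → Grove → Cedar → Ash: 7+13+18+15+13+23+25 = 114
Ash → Alder → Elm → Cedar → Dale → Grove → Fenby → Ash: 7+13+12+20+11+13+17 = 93
Ash → Alder → Elm → Cedar → Dale → Fenby → Grove → Ash: 7+13+12+20+15+13+6 = 86
… (352 more)
Ash → Dale → Cedar → Elm → Fenby → Alder → Grove → Ash: 8+20+12+3+12+1+6 = 62  ← best
The minimum is 62.
One optimal route: Ash → Dale → Cedar → Elm → Fenby → Alder → Grove → Ash (or its reverse).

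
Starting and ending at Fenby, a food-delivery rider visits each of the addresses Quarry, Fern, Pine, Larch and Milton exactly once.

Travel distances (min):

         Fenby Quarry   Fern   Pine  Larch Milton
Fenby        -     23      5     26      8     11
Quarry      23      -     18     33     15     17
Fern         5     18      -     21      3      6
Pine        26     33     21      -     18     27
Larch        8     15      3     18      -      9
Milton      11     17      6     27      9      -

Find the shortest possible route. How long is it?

Fenby-Quarry-Fern-Pine-Larch-Milton-Fenby: 23+18+21+18+9+11 = 100
Fenby-Quarry-Fern-Pine-Milton-Larch-Fenby: 23+18+21+27+9+8 = 106
Fenby-Quarry-Fern-Larch-Pine-Milton-Fenby: 23+18+3+18+27+11 = 100
Fenby-Quarry-Fern-Larch-Milton-Pine-Fenby: 23+18+3+9+27+26 = 106
Fenby-Quarry-Fern-Milton-Pine-Larch-Fenby: 23+18+6+27+18+8 = 100
Fenby-Quarry-Fern-Milton-Larch-Pine-Fenby: 23+18+6+9+18+26 = 100
Fenby-Quarry-Pine-Fern-Larch-Milton-Fenby: 23+33+21+3+9+11 = 100
Fenby-Quarry-Pine-Fern-Milton-Larch-Fenby: 23+33+21+6+9+8 = 100
Fenby-Quarry-Pine-Larch-Fern-Milton-Fenby: 23+33+18+3+6+11 = 94
Fenby-Quarry-Pine-Larch-Milton-Fern-Fenby: 23+33+18+9+6+5 = 94
Fenby-Quarry-Pine-Milton-Fern-Larch-Fenby: 23+33+27+6+3+8 = 100
Fenby-Quarry-Pine-Milton-Larch-Fern-Fenby: 23+33+27+9+3+5 = 100
Fenby-Quarry-Larch-Fern-Pine-Milton-Fenby: 23+15+3+21+27+11 = 100
Fenby-Quarry-Larch-Fern-Milton-Pine-Fenby: 23+15+3+6+27+26 = 100
… (46 more)
Fenby-Fern-Pine-Larch-Quarry-Milton-Fenby: 5+21+18+15+17+11 = 87  ← best
The minimum is 87.
One optimal route: Fenby → Fern → Pine → Larch → Quarry → Milton → Fenby (or its reverse).

87 min — the shortest possible round trip.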